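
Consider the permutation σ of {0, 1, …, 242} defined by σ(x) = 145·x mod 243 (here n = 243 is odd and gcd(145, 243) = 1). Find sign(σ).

+1

Start at x=73: 73 → 136 → 37 → 19 → 82 → 226 → 208 → … (one orbit).
Cycle lengths of π_145 on ℤ/243ℤ: [27, 27, 27, 27, 27, 27, 9, 9, 9, 9, 9, 9, 3, 3, 3, 3, 3, 3, 1, 1, 1, 1, 1, 1, 1, 1, 1]; 27 cycles in total.
243 − 27 = 216 transpositions; sign(π) = (−1)^216 = +1.
The Jacobi symbol (145|243) = +1 (Zolotarev) agrees.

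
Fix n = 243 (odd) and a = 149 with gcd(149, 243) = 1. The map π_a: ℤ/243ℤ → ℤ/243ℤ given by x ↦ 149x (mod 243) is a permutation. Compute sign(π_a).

-1

Start at x=67: 67 → 20 → 64 → 59 → 43 → 89 → 139 → … (one orbit).
π_149 has 6 disjoint cycles with lengths [162, 54, 18, 6, 2, 1] on {0,…,242}.
n − c = 243 − 6 = 237; sign = (−1)^237 = -1.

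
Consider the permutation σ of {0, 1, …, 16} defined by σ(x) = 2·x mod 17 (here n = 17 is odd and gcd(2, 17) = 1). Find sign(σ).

+1

Start at x=13: 13 → 9 → 1 → 2 → 4 → 8 → 16 → … (one orbit).
Decompose π into cycles: lengths [8, 8, 1] (3 cycles, including the fixed point 0).
Σ(ℓ_i−1) = 17−3 = 14; sign = (−1)^14 = +1.
Check: (2/17) = +1 by Zolotarev.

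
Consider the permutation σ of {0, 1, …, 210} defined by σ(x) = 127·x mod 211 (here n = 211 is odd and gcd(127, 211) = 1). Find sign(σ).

-1

Trace 61: π^k(61) = [61, 151, 187, 117, 89, 120, 48] for k=0..6.
Cycle type of π: 210 + 1; total 2 cycles.
Σ(ℓ_i−1) = 211−2 = 209; sign = (−1)^209 = -1.
Zolotarev: (127|211) = -1, matching the cycle-count sign.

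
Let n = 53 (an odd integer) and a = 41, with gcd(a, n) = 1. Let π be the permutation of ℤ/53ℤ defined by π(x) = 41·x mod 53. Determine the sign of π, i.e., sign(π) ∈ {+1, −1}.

Start at x=22: 22 → 1 → 41 → 38 → 21 → 13 → 3 → … (one orbit).
Decompose π into cycles: lengths [52, 1] (2 cycles, including the fixed point 0).
n − c = 53 − 2 = 51; sign = (−1)^51 = -1.

-1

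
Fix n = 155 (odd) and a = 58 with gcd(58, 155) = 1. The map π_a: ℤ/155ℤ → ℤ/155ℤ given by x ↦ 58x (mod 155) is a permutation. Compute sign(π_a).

+1

Start at x=16: 16 → 153 → 39 → 92 → 66 → 108 → 64 → … (one orbit).
11 cycles of lengths [20, 20, 20, 20, 20, 20, 10, 10, 10, 4, 1].
155 − 11 = 144 transpositions; sign(π) = (−1)^144 = +1.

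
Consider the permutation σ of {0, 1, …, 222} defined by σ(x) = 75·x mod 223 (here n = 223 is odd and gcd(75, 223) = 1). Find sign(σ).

-1

Start at x=7: 7 → 79 → 127 → 159 → 106 → 145 → 171 → … (one orbit).
The orbit structure of x ↦ 75x mod 223: 2 orbits of sizes [222, 1].
Σ(ℓ_i−1) = 223−2 = 221; sign = (−1)^221 = -1.
Via Zolotarev, sign(π_{75}) = (75|223) = -1.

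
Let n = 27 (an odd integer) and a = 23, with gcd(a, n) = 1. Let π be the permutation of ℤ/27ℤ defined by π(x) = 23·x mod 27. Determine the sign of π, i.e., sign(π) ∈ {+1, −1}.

Trace 26: π^k(26) = [26, 4, 11, 10, 14, 25, 8] for k=0..6.
Cycle lengths of π_23 on ℤ/27ℤ: [18, 6, 2, 1]; 4 cycles in total.
27 − 4 = 23 transpositions; sign(π) = (−1)^23 = -1.
The Jacobi symbol (23|27) = -1 (Zolotarev) agrees.

-1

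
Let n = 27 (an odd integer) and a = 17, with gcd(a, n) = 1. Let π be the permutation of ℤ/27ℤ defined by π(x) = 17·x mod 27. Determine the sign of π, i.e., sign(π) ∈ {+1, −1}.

Trace 26: π^k(26) = [26, 10, 8, 1, 17, 19] for k=0..5.
π_17 has 8 disjoint cycles with lengths [6, 6, 6, 2, 2, 2, 2, 1] on {0,…,26}.
Σ(ℓ_i−1) = 27−8 = 19; sign = (−1)^19 = -1.

-1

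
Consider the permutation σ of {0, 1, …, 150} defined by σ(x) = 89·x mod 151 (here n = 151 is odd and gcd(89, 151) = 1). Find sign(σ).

Orbit of 66 under x↦89x: [66, 136, 24, 22, 146, 8, 108]… (length divides ord_151(89)).
2 cycles of lengths [150, 1].
2 cycles on 151: each ℓ→(−1)^(ℓ−1), product (−1)^149 = -1.

-1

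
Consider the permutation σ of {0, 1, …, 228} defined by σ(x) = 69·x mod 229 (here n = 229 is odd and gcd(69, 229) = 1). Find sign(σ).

-1

Orbit of 153 under x↦69x: [153, 23, 213, 41, 81, 93, 5]… (length divides ord_229(69)).
Decompose π into cycles: lengths [228, 1] (2 cycles, including the fixed point 0).
n − c = 229 − 2 = 227; sign = (−1)^227 = -1.
Zolotarev: (69|229) = -1, matching the cycle-count sign.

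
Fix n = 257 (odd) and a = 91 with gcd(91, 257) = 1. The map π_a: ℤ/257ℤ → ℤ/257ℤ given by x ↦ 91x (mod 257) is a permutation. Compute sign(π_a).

-1

Orbit of 166 under x↦91x: [166, 200, 210, 92, 148, 104, 212]… (length divides ord_257(91)).
Cycle type of π: 256 + 1; total 2 cycles.
n − c = 257 − 2 = 255; sign = (−1)^255 = -1.
The Jacobi symbol (91|257) = -1 (Zolotarev) agrees.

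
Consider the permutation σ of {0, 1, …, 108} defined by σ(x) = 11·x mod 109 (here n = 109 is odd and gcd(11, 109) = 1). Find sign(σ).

-1

Start at x=14: 14 → 45 → 59 → 104 → 54 → 49 → 103 → … (one orbit).
2 cycles of lengths [108, 1].
sign(π) = (−1)^{n − #cycles} = (−1)^{109−2} = (−1)^107 = -1.
Zolotarev: (11|109) = -1, matching the cycle-count sign.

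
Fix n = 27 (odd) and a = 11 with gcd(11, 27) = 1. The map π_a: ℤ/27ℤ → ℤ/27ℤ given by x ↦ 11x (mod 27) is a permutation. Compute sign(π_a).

Orbit of 8 under x↦11x: [8, 7, 23, 10, 2, 22, 26]… (length divides ord_27(11)).
π_11 has 4 disjoint cycles with lengths [18, 6, 2, 1] on {0,…,26}.
27 − 4 = 23 transpositions; sign(π) = (−1)^23 = -1.
Check: (11/27) = -1 by Zolotarev.

-1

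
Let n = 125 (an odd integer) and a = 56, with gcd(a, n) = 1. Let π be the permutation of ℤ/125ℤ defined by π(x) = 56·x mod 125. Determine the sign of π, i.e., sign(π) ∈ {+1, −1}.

+1

Orbit of 26 under x↦56x: [26, 81, 36, 16, 21, 51, 106]… (length divides ord_125(56)).
π_56 has 13 disjoint cycles with lengths [25, 25, 25, 25, 5, 5, 5, 5, 1, 1, 1, 1, 1] on {0,…,124}.
125 − 13 = 112 transpositions; sign(π) = (−1)^112 = +1.
The Jacobi symbol (56|125) = +1 (Zolotarev) agrees.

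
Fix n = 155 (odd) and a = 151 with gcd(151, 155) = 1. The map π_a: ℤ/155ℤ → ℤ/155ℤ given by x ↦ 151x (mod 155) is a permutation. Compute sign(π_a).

Orbit of 91 under x↦151x: [91, 101, 61, 66, 46, 126, 116]… (length divides ord_155(151)).
The orbit structure of x ↦ 151x mod 155: 20 orbits of sizes [10, 10, 10, 10, 10, 10, 10, 10, 10, 10, 10, 10, 10, 10, 10, 1, 1, 1, 1, 1].
n − c = 155 − 20 = 135; sign = (−1)^135 = -1.
Check: (151/155) = -1 by Zolotarev.

-1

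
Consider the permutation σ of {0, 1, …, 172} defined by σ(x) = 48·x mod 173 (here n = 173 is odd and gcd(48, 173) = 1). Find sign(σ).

Start at x=138: 138 → 50 → 151 → 155 → 1 → 48 → 55 → … (one orbit).
Cycle type of π: 172 + 1; total 2 cycles.
With 2 cycles on 173 points, sign = (−1)^{173−2} = -1.

-1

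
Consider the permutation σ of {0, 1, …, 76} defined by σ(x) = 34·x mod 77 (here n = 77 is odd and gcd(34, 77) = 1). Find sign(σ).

Start at x=1: 1 → 34 → 1 (one orbit).
Decompose π into cycles: lengths [2, 2, 2, 2, 2, 2, 2, 2, 2, 2, 2, 2, 2, 2, 2, 2, 2, 2, 2, 2, 2, 2, 2, 2, 2, 2, 2, 2, 2, 2, 2, 2, 2, 1, 1, 1, 1, 1, 1, 1, 1, 1, 1, 1] (44 cycles, including the fixed point 0).
n − c = 77 − 44 = 33; sign = (−1)^33 = -1.
(34|77)_J = -1 (Zolotarev's lemma cross-check).

-1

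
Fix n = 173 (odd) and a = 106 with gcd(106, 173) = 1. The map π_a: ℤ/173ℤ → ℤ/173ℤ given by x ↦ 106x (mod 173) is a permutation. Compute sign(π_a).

Start at x=164: 164 → 84 → 81 → 109 → 136 → 57 → 160 → … (one orbit).
5 cycles of lengths [43, 43, 43, 43, 1].
With 5 cycles on 173 points, sign = (−1)^{173−5} = +1.

+1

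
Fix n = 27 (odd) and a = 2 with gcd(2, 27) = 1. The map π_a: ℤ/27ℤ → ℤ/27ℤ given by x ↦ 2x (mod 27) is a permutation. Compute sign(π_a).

-1

Start at x=1: 1 → 2 → 4 → 8 → 16 → 5 → 10 → … (one orbit).
4 cycles of lengths [18, 6, 2, 1].
Σ(ℓ_i−1) = 27−4 = 23; sign = (−1)^23 = -1.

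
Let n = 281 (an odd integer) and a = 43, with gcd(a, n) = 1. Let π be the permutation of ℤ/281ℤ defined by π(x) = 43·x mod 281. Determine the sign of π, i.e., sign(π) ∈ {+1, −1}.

+1

Start at x=222: 222 → 273 → 218 → 101 → 128 → 165 → 70 → … (one orbit).
5 cycles of lengths [70, 70, 70, 70, 1].
n − c = 281 − 5 = 276; sign = (−1)^276 = +1.
Zolotarev: (43|281) = +1, matching the cycle-count sign.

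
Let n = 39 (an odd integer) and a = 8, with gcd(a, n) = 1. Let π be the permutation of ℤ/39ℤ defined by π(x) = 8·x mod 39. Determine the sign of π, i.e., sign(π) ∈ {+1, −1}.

+1

Trace 25: π^k(25) = [25, 5, 1, 8] for k=0..3.
11 cycles of lengths [4, 4, 4, 4, 4, 4, 4, 4, 4, 2, 1].
sign(π) = (−1)^{n − #cycles} = (−1)^{39−11} = (−1)^28 = +1.
Via Zolotarev, sign(π_{8}) = (8|39) = +1.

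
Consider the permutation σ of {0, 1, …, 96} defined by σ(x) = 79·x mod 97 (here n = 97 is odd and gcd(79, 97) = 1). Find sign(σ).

Start at x=75: 75 → 8 → 50 → 70 → 1 → 79 → 33 → … (one orbit).
The orbit structure of x ↦ 79x mod 97: 7 orbits of sizes [16, 16, 16, 16, 16, 16, 1].
With 7 cycles on 97 points, sign = (−1)^{97−7} = +1.

+1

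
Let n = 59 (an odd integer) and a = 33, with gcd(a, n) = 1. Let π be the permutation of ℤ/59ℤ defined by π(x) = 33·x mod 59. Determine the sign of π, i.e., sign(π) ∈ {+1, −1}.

-1

Start at x=22: 22 → 18 → 4 → 14 → 49 → 24 → 25 → … (one orbit).
The orbit structure of x ↦ 33x mod 59: 2 orbits of sizes [58, 1].
2 cycles on 59: each ℓ→(−1)^(ℓ−1), product (−1)^57 = -1.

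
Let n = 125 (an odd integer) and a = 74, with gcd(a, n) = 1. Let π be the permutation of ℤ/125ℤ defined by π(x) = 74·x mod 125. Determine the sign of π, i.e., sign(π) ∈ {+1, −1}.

+1

Trace 26: π^k(26) = [26, 49, 1, 74, 101, 99, 76] for k=0..6.
Cycle lengths of π_74 on ℤ/125ℤ: [10, 10, 10, 10, 10, 10, 10, 10, 10, 10, 2, 2, 2, 2, 2, 2, 2, 2, 2, 2, 2, 2, 1]; 23 cycles in total.
n − c = 125 − 23 = 102; sign = (−1)^102 = +1.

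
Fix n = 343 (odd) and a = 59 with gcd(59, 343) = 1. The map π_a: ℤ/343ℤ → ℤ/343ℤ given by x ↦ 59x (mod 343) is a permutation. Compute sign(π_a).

Trace 330: π^k(330) = [330, 262, 23, 328, 144, 264, 141] for k=0..6.
π_59 has 4 disjoint cycles with lengths [294, 42, 6, 1] on {0,…,342}.
Σ(ℓ_i−1) = 343−4 = 339; sign = (−1)^339 = -1.
(59|343)_J = -1 (Zolotarev's lemma cross-check).

-1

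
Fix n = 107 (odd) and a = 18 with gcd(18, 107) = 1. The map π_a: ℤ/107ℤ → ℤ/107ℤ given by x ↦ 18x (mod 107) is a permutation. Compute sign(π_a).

Trace 98: π^k(98) = [98, 52, 80, 49, 26, 40, 78] for k=0..6.
Decompose π into cycles: lengths [106, 1] (2 cycles, including the fixed point 0).
sign(π) = (−1)^{n − #cycles} = (−1)^{107−2} = (−1)^105 = -1.

-1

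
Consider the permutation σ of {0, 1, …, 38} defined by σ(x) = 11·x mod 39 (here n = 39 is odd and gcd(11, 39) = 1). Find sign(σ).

+1

Start at x=2: 2 → 22 → 8 → 10 → 32 → 1 → 11 → … (one orbit).
The orbit structure of x ↦ 11x mod 39: 5 orbits of sizes [12, 12, 12, 2, 1].
sign(π) = (−1)^{n − #cycles} = (−1)^{39−5} = (−1)^34 = +1.
The Jacobi symbol (11|39) = +1 (Zolotarev) agrees.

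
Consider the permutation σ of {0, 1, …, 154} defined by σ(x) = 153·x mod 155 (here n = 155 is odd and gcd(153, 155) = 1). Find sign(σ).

Trace 153: π^k(153) = [153, 4, 147, 16, 123, 64, 27] for k=0..6.
π_153 has 11 disjoint cycles with lengths [20, 20, 20, 20, 20, 20, 10, 10, 10, 4, 1] on {0,…,154}.
11 cycles on 155: each ℓ→(−1)^(ℓ−1), product (−1)^144 = +1.
Via Zolotarev, sign(π_{153}) = (153|155) = +1.

+1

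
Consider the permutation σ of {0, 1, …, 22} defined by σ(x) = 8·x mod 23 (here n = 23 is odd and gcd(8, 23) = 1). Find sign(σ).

+1

Start at x=2: 2 → 16 → 13 → 12 → 4 → 9 → 3 → … (one orbit).
The orbit structure of x ↦ 8x mod 23: 3 orbits of sizes [11, 11, 1].
sign(π) = (−1)^{n − #cycles} = (−1)^{23−3} = (−1)^20 = +1.
Via Zolotarev, sign(π_{8}) = (8|23) = +1.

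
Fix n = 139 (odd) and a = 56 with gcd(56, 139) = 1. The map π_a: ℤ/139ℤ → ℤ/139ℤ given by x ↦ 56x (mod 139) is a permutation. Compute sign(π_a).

Trace 67: π^k(67) = [67, 138, 83, 61, 80, 32, 124] for k=0..6.
2 cycles of lengths [138, 1].
2 cycles on 139: each ℓ→(−1)^(ℓ−1), product (−1)^137 = -1.
(56|139)_J = -1 (Zolotarev's lemma cross-check).

-1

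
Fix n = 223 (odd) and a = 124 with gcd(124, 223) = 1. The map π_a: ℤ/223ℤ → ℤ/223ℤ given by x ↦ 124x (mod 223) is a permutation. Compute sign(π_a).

Orbit of 43 under x↦124x: [43, 203, 196, 220, 74, 33, 78]… (length divides ord_223(124)).
The orbit structure of x ↦ 124x mod 223: 3 orbits of sizes [111, 111, 1].
223 − 3 = 220 transpositions; sign(π) = (−1)^220 = +1.

+1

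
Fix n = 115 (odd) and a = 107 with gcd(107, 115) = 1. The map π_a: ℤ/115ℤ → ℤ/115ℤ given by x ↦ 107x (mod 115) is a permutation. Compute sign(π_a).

Orbit of 17 under x↦107x: [17, 94, 53, 36, 57, 4, 83]… (length divides ord_115(107)).
Cycle type of π: 44×2 + 22 + 4 + 1; total 5 cycles.
Σ(ℓ_i−1) = 115−5 = 110; sign = (−1)^110 = +1.
(107|115)_J = +1 (Zolotarev's lemma cross-check).

+1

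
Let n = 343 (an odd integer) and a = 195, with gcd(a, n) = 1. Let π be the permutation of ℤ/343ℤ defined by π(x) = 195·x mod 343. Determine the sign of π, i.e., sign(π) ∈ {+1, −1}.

-1

Start at x=342: 342 → 148 → 48 → 99 → 97 → 50 → 146 → … (one orbit).
Cycle lengths of π_195 on ℤ/343ℤ: [14, 14, 14, 14, 14, 14, 14, 14, 14, 14, 14, 14, 14, 14, 14, 14, 14, 14, 14, 14, 14, 2, 2, 2, 2, 2, 2, 2, 2, 2, 2, 2, 2, 2, 2, 2, 2, 2, 2, 2, 2, 2, 2, 2, 2, 1]; 46 cycles in total.
n − c = 343 − 46 = 297; sign = (−1)^297 = -1.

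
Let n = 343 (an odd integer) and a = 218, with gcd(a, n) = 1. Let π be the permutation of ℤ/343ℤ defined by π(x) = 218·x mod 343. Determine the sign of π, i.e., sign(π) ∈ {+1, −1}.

Orbit of 288 under x↦218x: [288, 15, 183, 106, 127, 246, 120]… (length divides ord_343(218)).
Cycle type of π: 49×6 + 7×6 + 1×7; total 19 cycles.
343 − 19 = 324 transpositions; sign(π) = (−1)^324 = +1.

+1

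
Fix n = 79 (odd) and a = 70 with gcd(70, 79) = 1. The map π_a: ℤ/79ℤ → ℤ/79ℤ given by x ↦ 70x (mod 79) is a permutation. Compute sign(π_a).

-1

Start at x=68: 68 → 20 → 57 → 40 → 35 → 1 → 70 → … (one orbit).
π_70 has 2 disjoint cycles with lengths [78, 1] on {0,…,78}.
sign(π) = (−1)^{n − #cycles} = (−1)^{79−2} = (−1)^77 = -1.
(70|79)_J = -1 (Zolotarev's lemma cross-check).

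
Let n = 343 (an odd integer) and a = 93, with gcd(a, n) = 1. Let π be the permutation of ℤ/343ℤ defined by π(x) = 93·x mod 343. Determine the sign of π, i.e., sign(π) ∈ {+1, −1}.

+1

Orbit of 107 under x↦93x: [107, 4, 29, 296, 88, 295, 338]… (length divides ord_343(93)).
π_93 has 7 disjoint cycles with lengths [147, 147, 21, 21, 3, 3, 1] on {0,…,342}.
n − c = 343 − 7 = 336; sign = (−1)^336 = +1.
Zolotarev: (93|343) = +1, matching the cycle-count sign.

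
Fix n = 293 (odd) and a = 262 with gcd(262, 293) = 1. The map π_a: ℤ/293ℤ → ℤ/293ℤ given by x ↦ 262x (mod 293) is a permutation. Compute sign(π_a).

+1

Trace 126: π^k(126) = [126, 196, 77, 250, 161, 283, 17] for k=0..6.
π_262 has 5 disjoint cycles with lengths [73, 73, 73, 73, 1] on {0,…,292}.
With 5 cycles on 293 points, sign = (−1)^{293−5} = +1.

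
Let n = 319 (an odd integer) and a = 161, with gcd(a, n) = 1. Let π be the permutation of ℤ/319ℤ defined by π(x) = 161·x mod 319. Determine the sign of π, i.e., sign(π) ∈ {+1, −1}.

Orbit of 52 under x↦161x: [52, 78, 117, 16, 24, 36, 54]… (length divides ord_319(161)).
The orbit structure of x ↦ 161x mod 319: 10 orbits of sizes [70, 70, 70, 70, 10, 7, 7, 7, 7, 1].
10 cycles on 319: each ℓ→(−1)^(ℓ−1), product (−1)^309 = -1.

-1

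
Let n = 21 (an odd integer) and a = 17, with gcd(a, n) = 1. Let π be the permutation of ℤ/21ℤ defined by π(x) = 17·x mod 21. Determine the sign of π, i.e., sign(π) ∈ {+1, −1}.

+1

Orbit of 4 under x↦17x: [4, 5, 1, 17, 16, 20]… (length divides ord_21(17)).
π_17 has 5 disjoint cycles with lengths [6, 6, 6, 2, 1] on {0,…,20}.
21 − 5 = 16 transpositions; sign(π) = (−1)^16 = +1.
Via Zolotarev, sign(π_{17}) = (17|21) = +1.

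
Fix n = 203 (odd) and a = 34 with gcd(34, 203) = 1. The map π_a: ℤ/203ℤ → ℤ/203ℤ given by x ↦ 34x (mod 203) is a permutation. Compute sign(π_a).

Orbit of 167 under x↦34x: [167, 197, 202, 169, 62, 78, 13]… (length divides ord_203(34)).
18 cycles of lengths [14, 14, 14, 14, 14, 14, 14, 14, 14, 14, 14, 14, 14, 14, 2, 2, 2, 1].
With 18 cycles on 203 points, sign = (−1)^{203−18} = -1.

-1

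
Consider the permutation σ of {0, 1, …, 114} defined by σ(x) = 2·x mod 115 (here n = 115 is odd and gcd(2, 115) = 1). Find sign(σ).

-1

Start at x=94: 94 → 73 → 31 → 62 → 9 → 18 → 36 → … (one orbit).
6 cycles of lengths [44, 44, 11, 11, 4, 1].
Σ(ℓ_i−1) = 115−6 = 109; sign = (−1)^109 = -1.
Check: (2/115) = -1 by Zolotarev.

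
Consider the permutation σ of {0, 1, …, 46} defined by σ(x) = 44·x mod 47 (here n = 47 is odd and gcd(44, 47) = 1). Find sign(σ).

Start at x=30: 30 → 4 → 35 → 36 → 33 → 42 → 15 → … (one orbit).
The orbit structure of x ↦ 44x mod 47: 2 orbits of sizes [46, 1].
sign(π) = (−1)^{n − #cycles} = (−1)^{47−2} = (−1)^45 = -1.

-1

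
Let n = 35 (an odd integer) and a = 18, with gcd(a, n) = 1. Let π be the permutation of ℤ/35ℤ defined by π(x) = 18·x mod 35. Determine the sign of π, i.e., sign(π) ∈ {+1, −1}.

-1

Trace 16: π^k(16) = [16, 8, 4, 2, 1, 18, 9] for k=0..6.
6 cycles of lengths [12, 12, 4, 3, 3, 1].
sign(π) = (−1)^{n − #cycles} = (−1)^{35−6} = (−1)^29 = -1.
(18|35)_J = -1 (Zolotarev's lemma cross-check).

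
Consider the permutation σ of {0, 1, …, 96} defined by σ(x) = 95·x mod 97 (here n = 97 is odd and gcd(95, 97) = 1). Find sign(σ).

Trace 72: π^k(72) = [72, 50, 94, 6, 85, 24, 49] for k=0..6.
π_95 has 3 disjoint cycles with lengths [48, 48, 1] on {0,…,96}.
sign(π) = (−1)^{n − #cycles} = (−1)^{97−3} = (−1)^94 = +1.
Check: (95/97) = +1 by Zolotarev.

+1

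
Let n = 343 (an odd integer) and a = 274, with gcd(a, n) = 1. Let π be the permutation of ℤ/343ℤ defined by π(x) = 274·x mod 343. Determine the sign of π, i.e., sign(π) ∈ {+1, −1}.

+1

Orbit of 323 under x↦274x: [323, 8, 134, 15, 337, 71, 246]… (length divides ord_343(274)).
The orbit structure of x ↦ 274x mod 343: 19 orbits of sizes [49, 49, 49, 49, 49, 49, 7, 7, 7, 7, 7, 7, 1, 1, 1, 1, 1, 1, 1].
n − c = 343 − 19 = 324; sign = (−1)^324 = +1.
Zolotarev: (274|343) = +1, matching the cycle-count sign.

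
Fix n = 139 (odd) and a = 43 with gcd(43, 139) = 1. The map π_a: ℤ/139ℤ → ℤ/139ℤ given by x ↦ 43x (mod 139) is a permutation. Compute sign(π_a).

Orbit of 42 under x↦43x: [42, 138, 96, 97, 1, 43]… (length divides ord_139(43)).
Cycle type of π: 6×23 + 1; total 24 cycles.
139 − 24 = 115 transpositions; sign(π) = (−1)^115 = -1.
(43|139)_J = -1 (Zolotarev's lemma cross-check).

-1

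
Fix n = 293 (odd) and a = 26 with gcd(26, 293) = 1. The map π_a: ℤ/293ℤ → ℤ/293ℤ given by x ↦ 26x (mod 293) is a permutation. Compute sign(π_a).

+1

Trace 226: π^k(226) = [226, 16, 123, 268, 229, 94, 100] for k=0..6.
Cycle lengths of π_26 on ℤ/293ℤ: [73, 73, 73, 73, 1]; 5 cycles in total.
sign(π) = (−1)^{n − #cycles} = (−1)^{293−5} = (−1)^288 = +1.
The Jacobi symbol (26|293) = +1 (Zolotarev) agrees.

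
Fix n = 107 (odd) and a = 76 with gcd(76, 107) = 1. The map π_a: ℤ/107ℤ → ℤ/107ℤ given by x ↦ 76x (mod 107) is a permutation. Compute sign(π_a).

+1

Orbit of 90 under x↦76x: [90, 99, 34, 16, 39, 75, 29]… (length divides ord_107(76)).
Decompose π into cycles: lengths [53, 53, 1] (3 cycles, including the fixed point 0).
With 3 cycles on 107 points, sign = (−1)^{107−3} = +1.
Via Zolotarev, sign(π_{76}) = (76|107) = +1.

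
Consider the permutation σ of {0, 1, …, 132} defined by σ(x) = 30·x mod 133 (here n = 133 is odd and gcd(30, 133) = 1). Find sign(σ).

Trace 102: π^k(102) = [102, 1, 30] for k=0..2.
45 cycles of lengths [3, 3, 3, 3, 3, 3, 3, 3, 3, 3, 3, 3, 3, 3, 3, 3, 3, 3, 3, 3, 3, 3, 3, 3, 3, 3, 3, 3, 3, 3, 3, 3, 3, 3, 3, 3, 3, 3, 3, 3, 3, 3, 3, 3, 1].
45 cycles on 133: each ℓ→(−1)^(ℓ−1), product (−1)^88 = +1.

+1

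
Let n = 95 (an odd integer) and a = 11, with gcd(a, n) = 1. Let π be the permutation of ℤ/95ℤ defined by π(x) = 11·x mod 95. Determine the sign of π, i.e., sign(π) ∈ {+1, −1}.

Orbit of 1 under x↦11x: [1, 11, 26]… (length divides ord_95(11)).
35 cycles of lengths [3, 3, 3, 3, 3, 3, 3, 3, 3, 3, 3, 3, 3, 3, 3, 3, 3, 3, 3, 3, 3, 3, 3, 3, 3, 3, 3, 3, 3, 3, 1, 1, 1, 1, 1].
95 − 35 = 60 transpositions; sign(π) = (−1)^60 = +1.

+1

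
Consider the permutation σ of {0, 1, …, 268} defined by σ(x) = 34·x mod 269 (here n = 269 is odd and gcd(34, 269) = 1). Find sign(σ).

Trace 263: π^k(263) = [263, 65, 58, 89, 67, 126, 249] for k=0..6.
3 cycles of lengths [134, 134, 1].
269 − 3 = 266 transpositions; sign(π) = (−1)^266 = +1.
(34|269)_J = +1 (Zolotarev's lemma cross-check).

+1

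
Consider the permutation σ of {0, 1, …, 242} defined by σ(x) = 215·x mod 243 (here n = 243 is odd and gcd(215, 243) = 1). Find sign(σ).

-1

Orbit of 55 under x↦215x: [55, 161, 109, 107, 163, 53, 217]… (length divides ord_243(215)).
The orbit structure of x ↦ 215x mod 243: 32 orbits of sizes [18, 18, 18, 18, 18, 18, 18, 18, 18, 6, 6, 6, 6, 6, 6, 6, 6, 6, 2, 2, 2, 2, 2, 2, 2, 2, 2, 2, 2, 2, 2, 1].
sign(π) = (−1)^{n − #cycles} = (−1)^{243−32} = (−1)^211 = -1.
The Jacobi symbol (215|243) = -1 (Zolotarev) agrees.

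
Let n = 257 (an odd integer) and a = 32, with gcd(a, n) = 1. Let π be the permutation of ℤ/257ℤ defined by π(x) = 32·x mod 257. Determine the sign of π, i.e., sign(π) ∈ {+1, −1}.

+1

Orbit of 64 under x↦32x: [64, 249, 1, 32, 253, 129, 16]… (length divides ord_257(32)).
Cycle lengths of π_32 on ℤ/257ℤ: [16, 16, 16, 16, 16, 16, 16, 16, 16, 16, 16, 16, 16, 16, 16, 16, 1]; 17 cycles in total.
With 17 cycles on 257 points, sign = (−1)^{257−17} = +1.
(32|257)_J = +1 (Zolotarev's lemma cross-check).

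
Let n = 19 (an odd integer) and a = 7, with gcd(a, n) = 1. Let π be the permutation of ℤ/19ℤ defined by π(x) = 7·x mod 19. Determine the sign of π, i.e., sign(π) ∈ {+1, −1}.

Orbit of 7 under x↦7x: [7, 11, 1]… (length divides ord_19(7)).
Cycle lengths of π_7 on ℤ/19ℤ: [3, 3, 3, 3, 3, 3, 1]; 7 cycles in total.
19 − 7 = 12 transpositions; sign(π) = (−1)^12 = +1.
Zolotarev: (7|19) = +1, matching the cycle-count sign.

+1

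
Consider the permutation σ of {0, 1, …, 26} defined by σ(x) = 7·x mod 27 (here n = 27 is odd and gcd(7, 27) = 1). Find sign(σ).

+1

Start at x=10: 10 → 16 → 4 → 1 → 7 → 22 → 19 → … (one orbit).
Decompose π into cycles: lengths [9, 9, 3, 3, 1, 1, 1] (7 cycles, including the fixed point 0).
sign(π) = (−1)^{n − #cycles} = (−1)^{27−7} = (−1)^20 = +1.
(7|27)_J = +1 (Zolotarev's lemma cross-check).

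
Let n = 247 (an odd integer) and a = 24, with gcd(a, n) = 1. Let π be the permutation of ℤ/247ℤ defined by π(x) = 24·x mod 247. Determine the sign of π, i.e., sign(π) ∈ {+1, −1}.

-1

Start at x=244: 244 → 175 → 1 → 24 → 82 → 239 → 55 → … (one orbit).
The orbit structure of x ↦ 24x mod 247: 10 orbits of sizes [36, 36, 36, 36, 36, 36, 12, 9, 9, 1].
n − c = 247 − 10 = 237; sign = (−1)^237 = -1.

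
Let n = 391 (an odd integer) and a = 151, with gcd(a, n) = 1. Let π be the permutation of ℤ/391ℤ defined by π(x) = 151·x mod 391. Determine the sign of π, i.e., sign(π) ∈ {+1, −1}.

+1

Start at x=223: 223 → 47 → 59 → 307 → 219 → 225 → 349 → … (one orbit).
π_151 has 9 disjoint cycles with lengths [88, 88, 88, 88, 11, 11, 8, 8, 1] on {0,…,390}.
Σ(ℓ_i−1) = 391−9 = 382; sign = (−1)^382 = +1.
Via Zolotarev, sign(π_{151}) = (151|391) = +1.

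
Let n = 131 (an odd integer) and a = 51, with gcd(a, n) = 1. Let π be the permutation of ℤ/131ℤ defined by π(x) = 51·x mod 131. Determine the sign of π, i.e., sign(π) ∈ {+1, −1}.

Trace 45: π^k(45) = [45, 68, 62, 18, 1, 51, 112] for k=0..6.
6 cycles of lengths [26, 26, 26, 26, 26, 1].
6 cycles on 131: each ℓ→(−1)^(ℓ−1), product (−1)^125 = -1.
(51|131)_J = -1 (Zolotarev's lemma cross-check).

-1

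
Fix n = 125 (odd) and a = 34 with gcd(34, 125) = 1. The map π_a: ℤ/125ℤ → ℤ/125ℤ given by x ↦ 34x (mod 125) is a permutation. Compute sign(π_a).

+1

Orbit of 54 under x↦34x: [54, 86, 49, 41, 19, 21, 89]… (length divides ord_125(34)).
The orbit structure of x ↦ 34x mod 125: 7 orbits of sizes [50, 50, 10, 10, 2, 2, 1].
125 − 7 = 118 transpositions; sign(π) = (−1)^118 = +1.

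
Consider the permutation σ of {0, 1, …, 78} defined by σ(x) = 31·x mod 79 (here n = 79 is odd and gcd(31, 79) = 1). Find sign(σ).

+1

Trace 67: π^k(67) = [67, 23, 2, 62, 26, 16, 22] for k=0..6.
Cycle lengths of π_31 on ℤ/79ℤ: [39, 39, 1]; 3 cycles in total.
n − c = 79 − 3 = 76; sign = (−1)^76 = +1.
The Jacobi symbol (31|79) = +1 (Zolotarev) agrees.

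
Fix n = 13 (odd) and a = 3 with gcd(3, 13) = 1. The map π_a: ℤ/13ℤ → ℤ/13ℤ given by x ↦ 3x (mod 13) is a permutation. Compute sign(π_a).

Trace 9: π^k(9) = [9, 1, 3] for k=0..2.
Decompose π into cycles: lengths [3, 3, 3, 3, 1] (5 cycles, including the fixed point 0).
n − c = 13 − 5 = 8; sign = (−1)^8 = +1.

+1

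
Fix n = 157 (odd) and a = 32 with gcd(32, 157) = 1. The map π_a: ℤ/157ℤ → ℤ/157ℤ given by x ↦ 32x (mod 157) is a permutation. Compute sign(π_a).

Trace 49: π^k(49) = [49, 155, 93, 150, 90, 54, 1] for k=0..6.
4 cycles of lengths [52, 52, 52, 1].
Σ(ℓ_i−1) = 157−4 = 153; sign = (−1)^153 = -1.
The Jacobi symbol (32|157) = -1 (Zolotarev) agrees.

-1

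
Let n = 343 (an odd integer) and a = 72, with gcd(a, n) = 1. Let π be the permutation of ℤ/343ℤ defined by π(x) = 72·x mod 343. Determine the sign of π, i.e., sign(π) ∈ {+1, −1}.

+1

Orbit of 221 under x↦72x: [221, 134, 44, 81, 1, 72, 39]… (length divides ord_343(72)).
π_72 has 7 disjoint cycles with lengths [147, 147, 21, 21, 3, 3, 1] on {0,…,342}.
Σ(ℓ_i−1) = 343−7 = 336; sign = (−1)^336 = +1.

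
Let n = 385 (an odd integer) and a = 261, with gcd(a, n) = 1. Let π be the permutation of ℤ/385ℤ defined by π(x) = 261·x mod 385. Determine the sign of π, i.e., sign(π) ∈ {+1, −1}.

Start at x=246: 246 → 296 → 256 → 211 → 16 → 326 → 1 → … (one orbit).
The orbit structure of x ↦ 261x mod 385: 30 orbits of sizes [30, 30, 30, 30, 30, 30, 30, 30, 30, 30, 10, 10, 10, 10, 10, 3, 3, 3, 3, 3, 3, 3, 3, 3, 3, 1, 1, 1, 1, 1].
30 cycles on 385: each ℓ→(−1)^(ℓ−1), product (−1)^355 = -1.

-1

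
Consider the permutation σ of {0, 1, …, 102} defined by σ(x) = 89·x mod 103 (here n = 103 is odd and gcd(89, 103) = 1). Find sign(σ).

-1

Orbit of 37 under x↦89x: [37, 100, 42, 30, 95, 9, 80]… (length divides ord_103(89)).
4 cycles of lengths [34, 34, 34, 1].
n − c = 103 − 4 = 99; sign = (−1)^99 = -1.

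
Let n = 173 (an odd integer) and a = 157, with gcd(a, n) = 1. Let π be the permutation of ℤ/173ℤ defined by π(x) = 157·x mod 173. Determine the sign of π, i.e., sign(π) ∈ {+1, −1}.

Orbit of 56 under x↦157x: [56, 142, 150, 22, 167, 96, 21]… (length divides ord_173(157)).
Decompose π into cycles: lengths [86, 86, 1] (3 cycles, including the fixed point 0).
n − c = 173 − 3 = 170; sign = (−1)^170 = +1.
The Jacobi symbol (157|173) = +1 (Zolotarev) agrees.

+1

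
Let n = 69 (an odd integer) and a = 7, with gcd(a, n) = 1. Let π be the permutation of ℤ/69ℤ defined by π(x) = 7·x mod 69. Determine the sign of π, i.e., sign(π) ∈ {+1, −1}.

Trace 52: π^k(52) = [52, 19, 64, 34, 31, 10, 1] for k=0..6.
The orbit structure of x ↦ 7x mod 69: 6 orbits of sizes [22, 22, 22, 1, 1, 1].
Σ(ℓ_i−1) = 69−6 = 63; sign = (−1)^63 = -1.
Zolotarev: (7|69) = -1, matching the cycle-count sign.

-1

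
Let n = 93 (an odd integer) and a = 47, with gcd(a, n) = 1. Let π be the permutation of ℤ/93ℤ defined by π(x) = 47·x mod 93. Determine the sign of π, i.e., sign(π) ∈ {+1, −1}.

-1

Orbit of 2 under x↦47x: [2, 1, 47, 70, 35, 64, 32]… (length divides ord_93(47)).
π_47 has 14 disjoint cycles with lengths [10, 10, 10, 10, 10, 10, 5, 5, 5, 5, 5, 5, 2, 1] on {0,…,92}.
n − c = 93 − 14 = 79; sign = (−1)^79 = -1.
Via Zolotarev, sign(π_{47}) = (47|93) = -1.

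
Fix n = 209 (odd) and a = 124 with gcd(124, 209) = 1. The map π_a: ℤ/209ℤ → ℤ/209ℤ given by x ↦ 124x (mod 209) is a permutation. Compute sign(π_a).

-1

Orbit of 180 under x↦124x: [180, 166, 102, 108, 16, 103, 23]… (length divides ord_209(124)).
The orbit structure of x ↦ 124x mod 209: 6 orbits of sizes [90, 90, 18, 5, 5, 1].
209 − 6 = 203 transpositions; sign(π) = (−1)^203 = -1.
Via Zolotarev, sign(π_{124}) = (124|209) = -1.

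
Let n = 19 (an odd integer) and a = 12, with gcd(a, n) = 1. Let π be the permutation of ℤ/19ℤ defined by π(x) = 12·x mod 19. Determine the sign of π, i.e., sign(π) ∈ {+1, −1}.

-1

Start at x=12: 12 → 11 → 18 → 7 → 8 → 1 → 12 (one orbit).
Cycle type of π: 6×3 + 1; total 4 cycles.
Σ(ℓ_i−1) = 19−4 = 15; sign = (−1)^15 = -1.
Check: (12/19) = -1 by Zolotarev.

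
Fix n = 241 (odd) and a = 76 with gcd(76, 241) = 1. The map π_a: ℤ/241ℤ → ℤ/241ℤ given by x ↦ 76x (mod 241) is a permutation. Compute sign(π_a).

-1

Start at x=30: 30 → 111 → 1 → 76 → 233 → 115 → 64 → … (one orbit).
16 cycles of lengths [16, 16, 16, 16, 16, 16, 16, 16, 16, 16, 16, 16, 16, 16, 16, 1].
With 16 cycles on 241 points, sign = (−1)^{241−16} = -1.
The Jacobi symbol (76|241) = -1 (Zolotarev) agrees.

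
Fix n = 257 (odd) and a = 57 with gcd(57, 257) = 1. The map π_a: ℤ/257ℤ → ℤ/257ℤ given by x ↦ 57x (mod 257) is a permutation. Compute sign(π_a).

+1

Orbit of 116 under x↦57x: [116, 187, 122, 15, 84, 162, 239]… (length divides ord_257(57)).
Cycle lengths of π_57 on ℤ/257ℤ: [128, 128, 1]; 3 cycles in total.
n − c = 257 − 3 = 254; sign = (−1)^254 = +1.
The Jacobi symbol (57|257) = +1 (Zolotarev) agrees.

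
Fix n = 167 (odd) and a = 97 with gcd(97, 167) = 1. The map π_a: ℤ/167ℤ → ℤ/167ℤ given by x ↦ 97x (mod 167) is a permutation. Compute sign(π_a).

Start at x=96: 96 → 127 → 128 → 58 → 115 → 133 → 42 → … (one orbit).
Cycle lengths of π_97 on ℤ/167ℤ: [83, 83, 1]; 3 cycles in total.
sign(π) = (−1)^{n − #cycles} = (−1)^{167−3} = (−1)^164 = +1.

+1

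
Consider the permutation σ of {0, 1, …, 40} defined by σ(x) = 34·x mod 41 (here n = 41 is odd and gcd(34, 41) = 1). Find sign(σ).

Orbit of 28 under x↦34x: [28, 9, 19, 31, 29, 2, 27]… (length divides ord_41(34)).
Cycle type of π: 40 + 1; total 2 cycles.
2 cycles on 41: each ℓ→(−1)^(ℓ−1), product (−1)^39 = -1.
(34|41)_J = -1 (Zolotarev's lemma cross-check).

-1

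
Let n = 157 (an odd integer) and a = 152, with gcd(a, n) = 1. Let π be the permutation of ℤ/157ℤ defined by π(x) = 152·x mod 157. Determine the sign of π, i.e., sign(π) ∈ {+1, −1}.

-1

Start at x=54: 54 → 44 → 94 → 1 → 152 → 25 → 32 → … (one orbit).
Cycle type of π: 156 + 1; total 2 cycles.
sign(π) = (−1)^{n − #cycles} = (−1)^{157−2} = (−1)^155 = -1.
The Jacobi symbol (152|157) = -1 (Zolotarev) agrees.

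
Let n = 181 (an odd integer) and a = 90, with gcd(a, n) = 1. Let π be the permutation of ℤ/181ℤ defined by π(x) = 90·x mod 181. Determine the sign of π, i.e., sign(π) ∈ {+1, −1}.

Trace 35: π^k(35) = [35, 73, 54, 154, 104, 129, 26] for k=0..6.
Cycle lengths of π_90 on ℤ/181ℤ: [180, 1]; 2 cycles in total.
sign(π) = (−1)^{n − #cycles} = (−1)^{181−2} = (−1)^179 = -1.
(90|181)_J = -1 (Zolotarev's lemma cross-check).

-1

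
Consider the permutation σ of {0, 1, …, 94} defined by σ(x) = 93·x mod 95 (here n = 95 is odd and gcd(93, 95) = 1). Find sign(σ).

Trace 92: π^k(92) = [92, 6, 83, 24, 47, 1, 93] for k=0..6.
The orbit structure of x ↦ 93x mod 95: 6 orbits of sizes [36, 36, 9, 9, 4, 1].
n − c = 95 − 6 = 89; sign = (−1)^89 = -1.
Zolotarev: (93|95) = -1, matching the cycle-count sign.

-1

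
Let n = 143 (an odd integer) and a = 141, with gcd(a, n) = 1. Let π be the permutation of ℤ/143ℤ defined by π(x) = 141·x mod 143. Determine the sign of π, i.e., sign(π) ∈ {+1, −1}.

Start at x=58: 58 → 27 → 89 → 108 → 70 → 3 → 137 → … (one orbit).
6 cycles of lengths [60, 60, 12, 5, 5, 1].
Σ(ℓ_i−1) = 143−6 = 137; sign = (−1)^137 = -1.

-1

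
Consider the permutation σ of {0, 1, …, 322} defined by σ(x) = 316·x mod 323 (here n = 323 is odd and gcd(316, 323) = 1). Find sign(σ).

+1

Start at x=46: 46 → 1 → 316 → 49 → 303 → 140 → 312 → … (one orbit).
Decompose π into cycles: lengths [48, 48, 48, 48, 48, 48, 16, 6, 6, 6, 1] (11 cycles, including the fixed point 0).
Σ(ℓ_i−1) = 323−11 = 312; sign = (−1)^312 = +1.
Check: (316/323) = +1 by Zolotarev.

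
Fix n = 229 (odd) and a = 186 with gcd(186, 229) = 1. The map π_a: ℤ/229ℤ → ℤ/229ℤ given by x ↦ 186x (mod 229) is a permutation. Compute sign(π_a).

+1

Orbit of 203 under x↦186x: [203, 202, 16, 228, 43, 212, 44]… (length divides ord_229(186)).
Cycle type of π: 38×6 + 1; total 7 cycles.
n − c = 229 − 7 = 222; sign = (−1)^222 = +1.
Via Zolotarev, sign(π_{186}) = (186|229) = +1.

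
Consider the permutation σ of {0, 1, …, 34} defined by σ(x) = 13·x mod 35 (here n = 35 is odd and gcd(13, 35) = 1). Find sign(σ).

Orbit of 1 under x↦13x: [1, 13, 29, 27]… (length divides ord_35(13)).
π_13 has 11 disjoint cycles with lengths [4, 4, 4, 4, 4, 4, 4, 2, 2, 2, 1] on {0,…,34}.
35 − 11 = 24 transpositions; sign(π) = (−1)^24 = +1.

+1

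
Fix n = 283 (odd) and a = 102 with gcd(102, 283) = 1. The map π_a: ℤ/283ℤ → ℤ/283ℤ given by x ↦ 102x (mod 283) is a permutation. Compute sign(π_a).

Orbit of 149 under x↦102x: [149, 199, 205, 251, 132, 163, 212]… (length divides ord_283(102)).
4 cycles of lengths [94, 94, 94, 1].
With 4 cycles on 283 points, sign = (−1)^{283−4} = -1.
Check: (102/283) = -1 by Zolotarev.

-1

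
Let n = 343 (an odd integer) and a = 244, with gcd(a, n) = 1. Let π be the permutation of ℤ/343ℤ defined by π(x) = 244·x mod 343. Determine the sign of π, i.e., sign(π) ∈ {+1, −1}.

Orbit of 197 under x↦244x: [197, 48, 50, 195, 246, 342, 99]… (length divides ord_343(244)).
Cycle type of π: 14×21 + 2×24 + 1; total 46 cycles.
Σ(ℓ_i−1) = 343−46 = 297; sign = (−1)^297 = -1.
Check: (244/343) = -1 by Zolotarev.

-1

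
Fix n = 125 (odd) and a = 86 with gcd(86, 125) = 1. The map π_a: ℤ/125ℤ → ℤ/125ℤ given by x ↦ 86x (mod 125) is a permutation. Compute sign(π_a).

Start at x=116: 116 → 101 → 61 → 121 → 31 → 41 → 26 → … (one orbit).
Decompose π into cycles: lengths [25, 25, 25, 25, 5, 5, 5, 5, 1, 1, 1, 1, 1] (13 cycles, including the fixed point 0).
13 cycles on 125: each ℓ→(−1)^(ℓ−1), product (−1)^112 = +1.
Check: (86/125) = +1 by Zolotarev.

+1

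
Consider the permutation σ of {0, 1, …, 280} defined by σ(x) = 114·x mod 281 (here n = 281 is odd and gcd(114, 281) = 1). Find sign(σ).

+1

Start at x=277: 277 → 106 → 1 → 114 → 70 → 112 → 123 → … (one orbit).
The orbit structure of x ↦ 114x mod 281: 3 orbits of sizes [140, 140, 1].
3 cycles on 281: each ℓ→(−1)^(ℓ−1), product (−1)^278 = +1.
The Jacobi symbol (114|281) = +1 (Zolotarev) agrees.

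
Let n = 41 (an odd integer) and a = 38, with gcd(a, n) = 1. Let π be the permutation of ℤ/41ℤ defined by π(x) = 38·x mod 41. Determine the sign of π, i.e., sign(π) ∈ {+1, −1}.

Trace 40: π^k(40) = [40, 3, 32, 27, 1, 38, 9] for k=0..6.
π_38 has 6 disjoint cycles with lengths [8, 8, 8, 8, 8, 1] on {0,…,40}.
n − c = 41 − 6 = 35; sign = (−1)^35 = -1.
Via Zolotarev, sign(π_{38}) = (38|41) = -1.

-1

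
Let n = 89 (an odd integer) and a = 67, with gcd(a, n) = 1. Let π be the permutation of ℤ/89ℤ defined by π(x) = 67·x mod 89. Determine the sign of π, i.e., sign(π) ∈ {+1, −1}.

+1

Trace 78: π^k(78) = [78, 64, 16, 4, 1, 67, 39] for k=0..6.
Cycle lengths of π_67 on ℤ/89ℤ: [11, 11, 11, 11, 11, 11, 11, 11, 1]; 9 cycles in total.
sign(π) = (−1)^{n − #cycles} = (−1)^{89−9} = (−1)^80 = +1.
(67|89)_J = +1 (Zolotarev's lemma cross-check).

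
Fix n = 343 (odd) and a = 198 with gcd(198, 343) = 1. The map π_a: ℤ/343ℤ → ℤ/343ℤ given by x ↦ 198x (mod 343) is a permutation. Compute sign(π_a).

Orbit of 288 under x↦198x: [288, 86, 221, 197, 247, 200, 155]… (length divides ord_343(198)).
7 cycles of lengths [147, 147, 21, 21, 3, 3, 1].
7 cycles on 343: each ℓ→(−1)^(ℓ−1), product (−1)^336 = +1.
(198|343)_J = +1 (Zolotarev's lemma cross-check).

+1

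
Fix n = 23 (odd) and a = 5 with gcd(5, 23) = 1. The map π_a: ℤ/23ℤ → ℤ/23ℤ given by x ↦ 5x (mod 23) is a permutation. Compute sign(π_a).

-1

Orbit of 16 under x↦5x: [16, 11, 9, 22, 18, 21, 13]… (length divides ord_23(5)).
π_5 has 2 disjoint cycles with lengths [22, 1] on {0,…,22}.
n − c = 23 − 2 = 21; sign = (−1)^21 = -1.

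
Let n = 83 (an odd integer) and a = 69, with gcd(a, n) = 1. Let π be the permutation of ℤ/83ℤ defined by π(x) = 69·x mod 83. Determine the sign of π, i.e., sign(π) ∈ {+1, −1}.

+1

Start at x=4: 4 → 27 → 37 → 63 → 31 → 64 → 17 → … (one orbit).
Cycle lengths of π_69 on ℤ/83ℤ: [41, 41, 1]; 3 cycles in total.
sign(π) = (−1)^{n − #cycles} = (−1)^{83−3} = (−1)^80 = +1.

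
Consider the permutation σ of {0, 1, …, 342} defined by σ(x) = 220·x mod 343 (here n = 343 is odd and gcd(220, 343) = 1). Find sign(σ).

Orbit of 90 under x↦220x: [90, 249, 243, 295, 73, 282, 300]… (length divides ord_343(220)).
π_220 has 4 disjoint cycles with lengths [294, 42, 6, 1] on {0,…,342}.
n − c = 343 − 4 = 339; sign = (−1)^339 = -1.

-1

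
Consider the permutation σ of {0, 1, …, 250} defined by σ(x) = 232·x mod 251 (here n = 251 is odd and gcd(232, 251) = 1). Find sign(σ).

+1

Trace 4: π^k(4) = [4, 175, 189, 174, 208, 64, 39] for k=0..6.
Decompose π into cycles: lengths [125, 125, 1] (3 cycles, including the fixed point 0).
3 cycles on 251: each ℓ→(−1)^(ℓ−1), product (−1)^248 = +1.
(232|251)_J = +1 (Zolotarev's lemma cross-check).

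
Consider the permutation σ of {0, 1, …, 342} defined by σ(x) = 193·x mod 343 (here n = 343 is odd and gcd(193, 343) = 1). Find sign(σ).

Orbit of 331 under x↦193x: [331, 85, 284, 275, 253, 123, 72]… (length divides ord_343(193)).
The orbit structure of x ↦ 193x mod 343: 7 orbits of sizes [147, 147, 21, 21, 3, 3, 1].
7 cycles on 343: each ℓ→(−1)^(ℓ−1), product (−1)^336 = +1.
The Jacobi symbol (193|343) = +1 (Zolotarev) agrees.

+1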